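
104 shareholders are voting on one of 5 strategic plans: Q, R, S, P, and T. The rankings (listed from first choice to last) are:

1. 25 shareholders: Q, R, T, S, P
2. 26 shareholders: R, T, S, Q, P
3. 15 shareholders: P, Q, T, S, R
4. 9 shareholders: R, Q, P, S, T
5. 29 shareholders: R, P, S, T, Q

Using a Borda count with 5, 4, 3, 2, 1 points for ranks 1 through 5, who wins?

Q: 25·5 + 26·2 + 15·4 + 9·4 + 29·1 = 302
R: 25·4 + 26·5 + 15·1 + 9·5 + 29·5 = 435
S: 25·2 + 26·3 + 15·2 + 9·2 + 29·3 = 263
P: 25·1 + 26·1 + 15·5 + 9·3 + 29·4 = 269
T: 25·3 + 26·4 + 15·3 + 9·1 + 29·2 = 291
R has the highest Borda score (435).

R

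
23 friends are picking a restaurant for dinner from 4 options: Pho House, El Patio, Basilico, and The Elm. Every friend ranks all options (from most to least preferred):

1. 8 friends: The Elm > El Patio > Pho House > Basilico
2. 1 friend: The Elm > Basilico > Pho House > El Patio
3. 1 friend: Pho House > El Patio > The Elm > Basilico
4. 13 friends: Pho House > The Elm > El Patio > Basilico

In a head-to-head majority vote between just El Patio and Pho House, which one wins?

Pho House

Voters preferring El Patio to Pho House: 8; preferring Pho House to El Patio: 15.
Pho House wins the head-to-head.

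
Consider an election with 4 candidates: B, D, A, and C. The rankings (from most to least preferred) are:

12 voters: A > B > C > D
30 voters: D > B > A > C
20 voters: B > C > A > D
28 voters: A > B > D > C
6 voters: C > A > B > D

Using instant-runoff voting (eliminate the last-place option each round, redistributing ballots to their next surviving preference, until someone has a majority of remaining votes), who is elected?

Round 1: B 20, D 30, A 40, C 6. Eliminate C.
Round 2: B 20, D 30, A 46. Eliminate B.
Round 3: D 30, A 66. A has a majority.

A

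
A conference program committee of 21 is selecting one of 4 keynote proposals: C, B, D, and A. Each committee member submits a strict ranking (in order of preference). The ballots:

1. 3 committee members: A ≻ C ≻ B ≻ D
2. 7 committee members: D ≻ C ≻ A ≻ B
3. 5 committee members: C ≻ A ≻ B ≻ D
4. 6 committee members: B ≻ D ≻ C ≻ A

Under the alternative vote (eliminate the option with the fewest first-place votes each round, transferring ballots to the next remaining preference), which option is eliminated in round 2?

B

Round 1: C 5, B 6, D 7, A 3. Eliminate A.
Round 2: C 8, B 6, D 7. Eliminate B.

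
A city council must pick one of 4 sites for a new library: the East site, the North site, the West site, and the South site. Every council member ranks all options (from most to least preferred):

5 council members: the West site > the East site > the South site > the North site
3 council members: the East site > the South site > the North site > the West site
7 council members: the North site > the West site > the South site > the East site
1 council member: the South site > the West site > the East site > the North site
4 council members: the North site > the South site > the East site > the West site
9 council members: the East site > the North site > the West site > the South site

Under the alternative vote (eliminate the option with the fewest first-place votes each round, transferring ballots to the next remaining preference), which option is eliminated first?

Round 1: the East site 12, the North site 11, the West site 5, the South site 1. Eliminate the South site.

the South site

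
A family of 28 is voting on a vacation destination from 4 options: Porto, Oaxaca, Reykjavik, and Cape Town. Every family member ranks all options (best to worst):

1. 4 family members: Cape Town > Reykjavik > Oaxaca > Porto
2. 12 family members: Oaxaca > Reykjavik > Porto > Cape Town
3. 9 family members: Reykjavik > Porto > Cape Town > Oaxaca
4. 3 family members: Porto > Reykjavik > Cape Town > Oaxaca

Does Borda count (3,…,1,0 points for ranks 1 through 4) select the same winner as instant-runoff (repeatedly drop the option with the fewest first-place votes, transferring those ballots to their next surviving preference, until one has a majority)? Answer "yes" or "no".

Borda — scores: Porto 39, Oaxaca 40, Reykjavik 65, Cape Town 24. Winner: Reykjavik.
Instant-runoff — R1 Porto 3, Oaxaca 12, Reykjavik 9, Cape Town 4 (Porto out); R2 Oaxaca 12, Reykjavik 12, Cape Town 4 (Cape Town out); R3 Oaxaca 12, Reykjavik 16 (Reykjavik winner). Winner: Reykjavik.
The two methods agree.

yes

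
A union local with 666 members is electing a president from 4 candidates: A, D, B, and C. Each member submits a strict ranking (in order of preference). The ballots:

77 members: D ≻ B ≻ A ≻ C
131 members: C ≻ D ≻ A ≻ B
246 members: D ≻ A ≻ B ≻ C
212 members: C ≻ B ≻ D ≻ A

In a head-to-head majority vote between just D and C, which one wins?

C

Voters preferring D to C: 323; preferring C to D: 343.
C wins the head-to-head.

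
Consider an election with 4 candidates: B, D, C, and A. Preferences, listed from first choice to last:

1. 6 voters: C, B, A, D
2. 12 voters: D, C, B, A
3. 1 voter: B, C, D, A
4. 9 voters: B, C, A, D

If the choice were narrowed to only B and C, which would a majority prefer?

C

Voters preferring B to C: 10; preferring C to B: 18.
C wins the head-to-head.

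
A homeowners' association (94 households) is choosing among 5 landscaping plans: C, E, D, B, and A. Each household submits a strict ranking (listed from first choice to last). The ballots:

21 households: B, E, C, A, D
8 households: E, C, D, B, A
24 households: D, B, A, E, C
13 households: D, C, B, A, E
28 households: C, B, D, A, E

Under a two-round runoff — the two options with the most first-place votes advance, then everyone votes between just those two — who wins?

C

Round 1 first-place votes: C 28, E 8, D 37, B 21, A 0.
D and C advance.
Runoff: D is preferred to C by 37 voters; C by 57.
C wins the runoff.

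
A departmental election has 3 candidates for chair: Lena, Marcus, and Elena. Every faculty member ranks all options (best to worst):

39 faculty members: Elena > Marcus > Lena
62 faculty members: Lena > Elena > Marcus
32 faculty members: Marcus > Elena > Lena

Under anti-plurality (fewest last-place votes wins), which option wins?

Elena

Last-place votes: Lena 71, Marcus 62, Elena 0.
Elena is ranked last by the fewest voters, so Elena wins.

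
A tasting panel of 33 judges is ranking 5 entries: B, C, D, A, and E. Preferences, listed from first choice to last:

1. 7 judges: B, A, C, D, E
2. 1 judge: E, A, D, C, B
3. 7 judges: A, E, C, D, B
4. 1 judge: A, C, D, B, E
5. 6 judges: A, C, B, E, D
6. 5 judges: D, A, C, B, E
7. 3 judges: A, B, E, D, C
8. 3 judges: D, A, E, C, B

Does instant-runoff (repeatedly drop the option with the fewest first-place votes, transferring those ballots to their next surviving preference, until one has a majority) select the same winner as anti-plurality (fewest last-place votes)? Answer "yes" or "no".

Instant-runoff — R1 B 7, C 0, D 8, A 17, E 1 (A winner). Winner: A.
Anti-plurality — last-place votes: B 11, C 3, D 6, A 0, E 13. Winner: A.
The two methods agree.

yes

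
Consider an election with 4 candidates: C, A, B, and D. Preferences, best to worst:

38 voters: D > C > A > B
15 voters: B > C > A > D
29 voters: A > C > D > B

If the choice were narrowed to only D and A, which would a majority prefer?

Voters preferring D to A: 38; preferring A to D: 44.
A wins the head-to-head.

A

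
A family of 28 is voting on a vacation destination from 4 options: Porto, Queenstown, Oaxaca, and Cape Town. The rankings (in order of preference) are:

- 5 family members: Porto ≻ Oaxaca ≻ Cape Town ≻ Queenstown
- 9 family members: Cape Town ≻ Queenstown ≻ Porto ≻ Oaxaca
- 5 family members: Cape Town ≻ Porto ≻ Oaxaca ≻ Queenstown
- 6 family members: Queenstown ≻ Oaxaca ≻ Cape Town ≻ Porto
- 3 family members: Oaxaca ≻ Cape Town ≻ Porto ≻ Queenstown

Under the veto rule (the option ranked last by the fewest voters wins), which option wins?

Cape Town

Last-place votes: Porto 6, Queenstown 13, Oaxaca 9, Cape Town 0.
Cape Town is ranked last by the fewest voters, so Cape Town wins.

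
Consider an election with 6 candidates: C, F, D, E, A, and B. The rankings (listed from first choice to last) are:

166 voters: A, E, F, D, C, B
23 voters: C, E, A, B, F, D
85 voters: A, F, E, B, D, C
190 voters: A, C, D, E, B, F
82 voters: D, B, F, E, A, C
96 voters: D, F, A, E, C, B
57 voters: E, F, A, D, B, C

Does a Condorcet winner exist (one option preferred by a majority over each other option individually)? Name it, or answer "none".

A vs C: 676–23 for A.
A vs F: 464–235 for A.
A vs D: 521–178 for A.
A vs E: 537–162 for A.
A vs B: 617–82 for A.
A beats every other option head-to-head.

A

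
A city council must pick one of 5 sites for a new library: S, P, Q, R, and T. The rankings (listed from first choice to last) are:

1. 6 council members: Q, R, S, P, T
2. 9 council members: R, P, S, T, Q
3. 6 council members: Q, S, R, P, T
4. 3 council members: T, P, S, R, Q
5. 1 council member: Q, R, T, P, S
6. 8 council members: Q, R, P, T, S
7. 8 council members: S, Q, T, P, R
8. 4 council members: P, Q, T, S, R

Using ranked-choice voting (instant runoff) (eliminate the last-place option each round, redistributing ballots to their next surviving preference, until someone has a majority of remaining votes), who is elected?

Q

Round 1: S 8, P 4, Q 21, R 9, T 3. Eliminate T.
Round 2: S 8, P 7, Q 21, R 9. Eliminate P.
Round 3: S 11, Q 25, R 9. Q has a majority.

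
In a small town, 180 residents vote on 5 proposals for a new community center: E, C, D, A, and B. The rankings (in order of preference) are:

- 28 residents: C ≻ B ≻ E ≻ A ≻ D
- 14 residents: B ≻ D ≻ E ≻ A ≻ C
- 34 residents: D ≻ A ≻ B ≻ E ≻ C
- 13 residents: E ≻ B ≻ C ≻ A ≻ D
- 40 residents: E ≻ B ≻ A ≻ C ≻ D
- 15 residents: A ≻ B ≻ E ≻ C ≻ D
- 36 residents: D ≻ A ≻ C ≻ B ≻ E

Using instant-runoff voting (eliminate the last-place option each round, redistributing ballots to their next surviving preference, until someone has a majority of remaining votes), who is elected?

E

Round 1: E 53, C 28, D 70, A 15, B 14. Eliminate B.
Round 2: E 53, C 28, D 84, A 15. Eliminate A.
Round 3: E 68, C 28, D 84. Eliminate C.
Round 4: E 96, D 84. E has a majority.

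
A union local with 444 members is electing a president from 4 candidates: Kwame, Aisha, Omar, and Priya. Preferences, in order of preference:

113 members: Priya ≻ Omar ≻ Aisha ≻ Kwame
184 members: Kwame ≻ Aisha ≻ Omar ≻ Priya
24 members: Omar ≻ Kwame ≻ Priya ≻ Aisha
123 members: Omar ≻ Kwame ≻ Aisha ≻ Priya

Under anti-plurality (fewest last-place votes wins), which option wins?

Omar

Last-place votes: Kwame 113, Aisha 24, Omar 0, Priya 307.
Omar is ranked last by the fewest voters, so Omar wins.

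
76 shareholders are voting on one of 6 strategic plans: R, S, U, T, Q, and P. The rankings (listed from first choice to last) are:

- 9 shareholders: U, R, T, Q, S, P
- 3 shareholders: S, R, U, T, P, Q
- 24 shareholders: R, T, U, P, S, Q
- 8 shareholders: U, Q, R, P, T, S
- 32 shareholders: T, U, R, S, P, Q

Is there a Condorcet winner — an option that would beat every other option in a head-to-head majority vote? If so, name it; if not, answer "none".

none

Checking pairwise contests:
U beats R 49–27.
R beats S 73–3.
T beats U 56–20.
R beats T 44–32.
R beats Q 68–8.
R beats P 76–0.
Every option loses at least one head-to-head, so there is no Condorcet winner.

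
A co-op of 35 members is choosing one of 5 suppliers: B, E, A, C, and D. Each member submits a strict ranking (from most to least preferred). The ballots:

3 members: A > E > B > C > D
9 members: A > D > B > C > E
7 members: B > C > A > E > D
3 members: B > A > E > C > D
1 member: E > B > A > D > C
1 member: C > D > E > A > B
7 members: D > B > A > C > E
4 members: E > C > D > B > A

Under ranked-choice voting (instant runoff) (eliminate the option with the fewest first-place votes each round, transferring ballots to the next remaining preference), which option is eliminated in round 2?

Round 1: B 10, E 5, A 12, C 1, D 7. Eliminate C.
Round 2: B 10, E 5, A 12, D 8. Eliminate E.

E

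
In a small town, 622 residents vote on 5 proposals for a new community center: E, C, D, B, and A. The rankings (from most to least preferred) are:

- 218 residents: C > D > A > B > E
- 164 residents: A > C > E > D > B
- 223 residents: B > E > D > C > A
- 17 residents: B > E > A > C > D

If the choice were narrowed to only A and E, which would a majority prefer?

A

Voters preferring A to E: 382; preferring E to A: 240.
A wins the head-to-head.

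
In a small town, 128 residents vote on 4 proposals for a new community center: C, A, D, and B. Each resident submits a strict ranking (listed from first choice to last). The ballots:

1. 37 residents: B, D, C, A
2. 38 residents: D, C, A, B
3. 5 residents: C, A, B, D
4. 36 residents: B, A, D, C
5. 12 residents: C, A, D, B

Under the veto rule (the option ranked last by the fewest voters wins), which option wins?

Last-place votes: C 36, A 37, D 5, B 50.
D is ranked last by the fewest voters, so D wins.

D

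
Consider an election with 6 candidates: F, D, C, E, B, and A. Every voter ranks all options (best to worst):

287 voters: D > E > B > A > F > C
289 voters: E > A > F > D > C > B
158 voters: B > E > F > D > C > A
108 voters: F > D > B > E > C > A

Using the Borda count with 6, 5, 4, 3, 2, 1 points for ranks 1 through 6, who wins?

F: 287·2 + 289·4 + 158·4 + 108·6 = 3010
D: 287·6 + 289·3 + 158·3 + 108·5 = 3603
C: 287·1 + 289·2 + 158·2 + 108·2 = 1397
E: 287·5 + 289·6 + 158·5 + 108·3 = 4283
B: 287·4 + 289·1 + 158·6 + 108·4 = 2817
A: 287·3 + 289·5 + 158·1 + 108·1 = 2572
E has the highest Borda score (4283).

E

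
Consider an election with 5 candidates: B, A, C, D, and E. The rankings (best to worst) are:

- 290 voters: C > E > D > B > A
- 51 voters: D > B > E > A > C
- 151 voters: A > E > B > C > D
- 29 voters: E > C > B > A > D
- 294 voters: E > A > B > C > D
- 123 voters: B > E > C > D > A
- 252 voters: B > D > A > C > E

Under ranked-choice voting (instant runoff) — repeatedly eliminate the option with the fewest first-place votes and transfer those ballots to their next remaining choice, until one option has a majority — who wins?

Round 1: B 375, A 151, C 290, D 51, E 323. Eliminate D.
Round 2: B 426, A 151, C 290, E 323. Eliminate A.
Round 3: B 426, C 290, E 474. Eliminate C.
Round 4: B 426, E 764. E has a majority.

E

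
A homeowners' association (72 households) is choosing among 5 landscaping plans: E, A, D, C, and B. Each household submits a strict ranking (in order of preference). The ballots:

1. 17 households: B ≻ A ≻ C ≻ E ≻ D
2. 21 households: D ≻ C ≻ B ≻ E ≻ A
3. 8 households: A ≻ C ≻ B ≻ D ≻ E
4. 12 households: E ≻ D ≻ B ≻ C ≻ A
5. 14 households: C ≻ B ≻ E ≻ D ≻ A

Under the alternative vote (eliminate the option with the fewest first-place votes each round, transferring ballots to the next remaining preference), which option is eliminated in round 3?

B

Round 1: E 12, A 8, D 21, C 14, B 17. Eliminate A.
Round 2: E 12, D 21, C 22, B 17. Eliminate E.
Round 3: D 33, C 22, B 17. Eliminate B.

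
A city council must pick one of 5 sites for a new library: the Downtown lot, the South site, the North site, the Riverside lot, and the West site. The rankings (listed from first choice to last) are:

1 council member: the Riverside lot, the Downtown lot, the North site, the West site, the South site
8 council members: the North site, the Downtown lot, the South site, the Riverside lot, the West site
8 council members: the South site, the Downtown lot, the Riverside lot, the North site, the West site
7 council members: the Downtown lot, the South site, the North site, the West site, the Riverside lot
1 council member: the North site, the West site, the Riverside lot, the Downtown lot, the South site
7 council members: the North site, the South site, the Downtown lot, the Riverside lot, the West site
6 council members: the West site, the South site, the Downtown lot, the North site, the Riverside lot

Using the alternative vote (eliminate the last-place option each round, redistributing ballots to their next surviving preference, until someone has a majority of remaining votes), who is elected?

the South site

Round 1: the Downtown lot 7, the South site 8, the North site 16, the Riverside lot 1, the West site 6. Eliminate the Riverside lot.
Round 2: the Downtown lot 8, the South site 8, the North site 16, the West site 6. Eliminate the West site.
Round 3: the Downtown lot 8, the South site 14, the North site 16. Eliminate the Downtown lot.
Round 4: the South site 21, the North site 17. The South site has a majority.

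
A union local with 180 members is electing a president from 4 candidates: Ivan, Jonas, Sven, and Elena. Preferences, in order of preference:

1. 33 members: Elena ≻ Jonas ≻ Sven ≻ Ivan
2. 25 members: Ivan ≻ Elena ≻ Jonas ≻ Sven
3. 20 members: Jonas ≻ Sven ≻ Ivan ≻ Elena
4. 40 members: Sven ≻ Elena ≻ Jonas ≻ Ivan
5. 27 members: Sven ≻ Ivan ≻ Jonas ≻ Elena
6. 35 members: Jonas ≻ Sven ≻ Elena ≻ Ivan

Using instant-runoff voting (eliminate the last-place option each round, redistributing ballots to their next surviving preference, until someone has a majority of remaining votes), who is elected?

Sven

Round 1: Ivan 25, Jonas 55, Sven 67, Elena 33. Eliminate Ivan.
Round 2: Jonas 55, Sven 67, Elena 58. Eliminate Jonas.
Round 3: Sven 122, Elena 58. Sven has a majority.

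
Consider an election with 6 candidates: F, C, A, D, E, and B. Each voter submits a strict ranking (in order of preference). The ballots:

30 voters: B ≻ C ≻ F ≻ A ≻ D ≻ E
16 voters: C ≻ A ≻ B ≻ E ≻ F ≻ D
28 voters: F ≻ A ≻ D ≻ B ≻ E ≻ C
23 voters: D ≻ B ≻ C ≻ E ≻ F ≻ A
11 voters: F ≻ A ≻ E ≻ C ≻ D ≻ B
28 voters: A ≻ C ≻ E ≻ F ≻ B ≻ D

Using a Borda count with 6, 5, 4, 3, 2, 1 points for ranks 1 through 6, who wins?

A

F: 30·4 + 16·2 + 28·6 + 23·2 + 11·6 + 28·3 = 516
C: 30·5 + 16·6 + 28·1 + 23·4 + 11·3 + 28·5 = 539
A: 30·3 + 16·5 + 28·5 + 23·1 + 11·5 + 28·6 = 556
D: 30·2 + 16·1 + 28·4 + 23·6 + 11·2 + 28·1 = 376
E: 30·1 + 16·3 + 28·2 + 23·3 + 11·4 + 28·4 = 359
B: 30·6 + 16·4 + 28·3 + 23·5 + 11·1 + 28·2 = 510
A has the highest Borda score (556).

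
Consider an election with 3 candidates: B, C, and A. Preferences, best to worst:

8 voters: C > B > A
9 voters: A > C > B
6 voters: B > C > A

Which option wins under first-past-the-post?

A

First-place votes: B 6, C 8, A 9.
A has the most first-place votes.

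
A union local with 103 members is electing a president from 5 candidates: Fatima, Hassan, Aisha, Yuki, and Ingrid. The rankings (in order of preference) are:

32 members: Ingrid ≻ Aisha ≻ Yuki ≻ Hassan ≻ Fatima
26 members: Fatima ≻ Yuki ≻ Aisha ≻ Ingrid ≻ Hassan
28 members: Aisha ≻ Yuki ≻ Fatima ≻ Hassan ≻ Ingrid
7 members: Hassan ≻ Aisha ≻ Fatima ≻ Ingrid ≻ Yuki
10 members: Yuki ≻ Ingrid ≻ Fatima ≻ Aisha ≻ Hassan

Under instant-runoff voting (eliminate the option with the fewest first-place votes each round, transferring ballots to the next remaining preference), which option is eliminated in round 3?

Round 1: Fatima 26, Hassan 7, Aisha 28, Yuki 10, Ingrid 32. Eliminate Hassan.
Round 2: Fatima 26, Aisha 35, Yuki 10, Ingrid 32. Eliminate Yuki.
Round 3: Fatima 26, Aisha 35, Ingrid 42. Eliminate Fatima.

Fatima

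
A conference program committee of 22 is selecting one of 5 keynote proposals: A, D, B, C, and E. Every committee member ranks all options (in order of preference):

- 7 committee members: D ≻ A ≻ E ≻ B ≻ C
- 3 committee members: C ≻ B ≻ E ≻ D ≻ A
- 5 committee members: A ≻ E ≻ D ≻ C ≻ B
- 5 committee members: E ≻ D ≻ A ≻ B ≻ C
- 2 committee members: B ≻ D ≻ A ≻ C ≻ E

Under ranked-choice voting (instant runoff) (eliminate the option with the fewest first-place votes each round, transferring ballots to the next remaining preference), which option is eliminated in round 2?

C

Round 1: A 5, D 7, B 2, C 3, E 5. Eliminate B.
Round 2: A 5, D 9, C 3, E 5. Eliminate C.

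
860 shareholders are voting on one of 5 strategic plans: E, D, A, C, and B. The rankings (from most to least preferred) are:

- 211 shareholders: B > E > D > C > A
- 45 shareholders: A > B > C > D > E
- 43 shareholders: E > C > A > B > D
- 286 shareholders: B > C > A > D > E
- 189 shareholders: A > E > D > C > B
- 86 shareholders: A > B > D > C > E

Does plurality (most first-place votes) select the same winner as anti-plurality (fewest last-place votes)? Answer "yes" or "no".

no

Plurality — first-place votes: E 43, D 0, A 320, C 0, B 497. Winner: B.
Anti-plurality — last-place votes: E 417, D 43, A 211, C 0, B 189. Winner: C.
The two methods disagree.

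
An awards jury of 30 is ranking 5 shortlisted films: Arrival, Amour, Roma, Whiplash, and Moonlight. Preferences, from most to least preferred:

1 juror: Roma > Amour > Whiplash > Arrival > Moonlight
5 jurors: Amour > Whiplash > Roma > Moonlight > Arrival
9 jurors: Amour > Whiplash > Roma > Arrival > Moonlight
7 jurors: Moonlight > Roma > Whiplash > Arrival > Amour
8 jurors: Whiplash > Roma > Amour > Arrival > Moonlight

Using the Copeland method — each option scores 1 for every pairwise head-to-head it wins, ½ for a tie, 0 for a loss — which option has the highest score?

Arrival: beats Moonlight; loses to Amour, Roma, and Whiplash → score 1.
Amour: beats Arrival and Moonlight; ties Whiplash; loses to Roma → score 2.5.
Roma: beats Arrival, Amour, and Moonlight; loses to Whiplash → score 3.
Whiplash: beats Arrival, Roma, and Moonlight; ties Amour → score 3.5.
Moonlight: loses to Arrival, Amour, Roma, and Whiplash → score 0.
Whiplash has the best pairwise record.

Whiplash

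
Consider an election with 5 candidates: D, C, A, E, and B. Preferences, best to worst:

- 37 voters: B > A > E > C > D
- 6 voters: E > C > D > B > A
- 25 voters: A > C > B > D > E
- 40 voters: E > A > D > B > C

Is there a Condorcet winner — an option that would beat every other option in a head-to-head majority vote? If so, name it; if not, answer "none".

A

A vs D: 102–6 for A.
A vs C: 102–6 for A.
A vs E: 62–46 for A.
A vs B: 65–43 for A.
A beats every other option head-to-head.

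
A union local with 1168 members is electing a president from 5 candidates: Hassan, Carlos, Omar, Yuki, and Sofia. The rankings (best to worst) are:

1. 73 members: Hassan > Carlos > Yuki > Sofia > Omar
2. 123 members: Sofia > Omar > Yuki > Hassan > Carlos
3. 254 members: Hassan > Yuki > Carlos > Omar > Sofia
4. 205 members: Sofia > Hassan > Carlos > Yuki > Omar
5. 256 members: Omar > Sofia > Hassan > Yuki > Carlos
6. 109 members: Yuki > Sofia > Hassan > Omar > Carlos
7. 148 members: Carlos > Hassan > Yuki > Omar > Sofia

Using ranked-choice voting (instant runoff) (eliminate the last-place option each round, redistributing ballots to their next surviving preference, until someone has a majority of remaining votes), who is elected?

Sofia

Round 1: Hassan 327, Carlos 148, Omar 256, Yuki 109, Sofia 328. Eliminate Yuki.
Round 2: Hassan 327, Carlos 148, Omar 256, Sofia 437. Eliminate Carlos.
Round 3: Hassan 475, Omar 256, Sofia 437. Eliminate Omar.
Round 4: Hassan 475, Sofia 693. Sofia has a majority.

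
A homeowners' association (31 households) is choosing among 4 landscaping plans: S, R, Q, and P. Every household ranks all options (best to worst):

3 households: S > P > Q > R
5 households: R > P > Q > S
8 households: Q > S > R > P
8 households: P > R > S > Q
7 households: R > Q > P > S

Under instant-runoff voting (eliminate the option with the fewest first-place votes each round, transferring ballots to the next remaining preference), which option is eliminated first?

S

Round 1: S 3, R 12, Q 8, P 8. Eliminate S.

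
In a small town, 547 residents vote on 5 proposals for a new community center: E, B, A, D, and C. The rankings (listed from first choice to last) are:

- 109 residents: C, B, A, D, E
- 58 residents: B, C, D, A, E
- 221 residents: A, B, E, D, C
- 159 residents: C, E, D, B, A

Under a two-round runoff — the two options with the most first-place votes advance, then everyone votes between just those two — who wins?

Round 1 first-place votes: E 0, B 58, A 221, D 0, C 268.
C and A advance.
Runoff: C is preferred to A by 326 voters; A by 221.
C wins the runoff.

C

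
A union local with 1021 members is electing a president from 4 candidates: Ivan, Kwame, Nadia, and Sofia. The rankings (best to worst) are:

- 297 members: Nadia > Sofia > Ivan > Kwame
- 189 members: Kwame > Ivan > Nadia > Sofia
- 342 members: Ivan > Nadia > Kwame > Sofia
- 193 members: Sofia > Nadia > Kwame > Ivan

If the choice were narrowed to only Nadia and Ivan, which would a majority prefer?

Ivan

Voters preferring Nadia to Ivan: 490; preferring Ivan to Nadia: 531.
Ivan wins the head-to-head.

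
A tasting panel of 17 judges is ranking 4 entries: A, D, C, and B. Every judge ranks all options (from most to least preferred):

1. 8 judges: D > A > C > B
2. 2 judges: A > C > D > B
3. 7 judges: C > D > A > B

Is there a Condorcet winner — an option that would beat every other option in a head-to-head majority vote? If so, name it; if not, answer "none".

none

Checking pairwise contests:
D beats A 15–2.
C beats D 9–8.
A beats C 10–7.
A beats B 17–0.
Every option loses at least one head-to-head, so there is no Condorcet winner.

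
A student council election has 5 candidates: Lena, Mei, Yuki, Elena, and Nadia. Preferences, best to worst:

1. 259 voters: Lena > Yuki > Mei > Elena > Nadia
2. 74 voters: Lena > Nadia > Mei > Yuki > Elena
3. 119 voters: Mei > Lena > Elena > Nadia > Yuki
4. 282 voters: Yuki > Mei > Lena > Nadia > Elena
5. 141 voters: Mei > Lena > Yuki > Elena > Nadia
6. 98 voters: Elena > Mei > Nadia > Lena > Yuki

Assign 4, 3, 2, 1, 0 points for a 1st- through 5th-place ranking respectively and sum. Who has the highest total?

Lena: 259·4 + 74·4 + 119·3 + 282·2 + 141·3 + 98·1 = 2774
Mei: 259·2 + 74·2 + 119·4 + 282·3 + 141·4 + 98·3 = 2846
Yuki: 259·3 + 74·1 + 119·0 + 282·4 + 141·2 + 98·0 = 2261
Elena: 259·1 + 74·0 + 119·2 + 282·0 + 141·1 + 98·4 = 1030
Nadia: 259·0 + 74·3 + 119·1 + 282·1 + 141·0 + 98·2 = 819
Mei has the highest Borda score (2846).

Mei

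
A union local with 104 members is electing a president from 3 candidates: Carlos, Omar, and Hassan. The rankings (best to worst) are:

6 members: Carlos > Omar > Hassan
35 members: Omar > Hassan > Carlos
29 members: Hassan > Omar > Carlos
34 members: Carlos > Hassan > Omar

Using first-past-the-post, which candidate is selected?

Carlos

First-place votes: Carlos 40, Omar 35, Hassan 29.
Carlos has the most first-place votes.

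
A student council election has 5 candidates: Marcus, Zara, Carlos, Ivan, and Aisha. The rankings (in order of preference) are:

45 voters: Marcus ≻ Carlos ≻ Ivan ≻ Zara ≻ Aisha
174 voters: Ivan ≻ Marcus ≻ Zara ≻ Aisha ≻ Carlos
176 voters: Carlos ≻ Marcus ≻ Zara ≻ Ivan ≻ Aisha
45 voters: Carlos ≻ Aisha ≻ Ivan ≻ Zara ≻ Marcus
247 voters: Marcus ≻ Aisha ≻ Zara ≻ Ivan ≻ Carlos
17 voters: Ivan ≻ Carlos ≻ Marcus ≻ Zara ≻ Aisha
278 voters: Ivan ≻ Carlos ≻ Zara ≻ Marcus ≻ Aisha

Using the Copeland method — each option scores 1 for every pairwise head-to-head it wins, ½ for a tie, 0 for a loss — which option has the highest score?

Marcus: beats Zara and Aisha; loses to Carlos and Ivan → score 2.
Zara: beats Aisha; loses to Marcus, Carlos, and Ivan → score 1.
Carlos: beats Marcus, Zara, and Aisha; loses to Ivan → score 3.
Ivan: beats Marcus, Zara, Carlos, and Aisha → score 4.
Aisha: loses to Marcus, Zara, Carlos, and Ivan → score 0.
Ivan has the best pairwise record.

Ivan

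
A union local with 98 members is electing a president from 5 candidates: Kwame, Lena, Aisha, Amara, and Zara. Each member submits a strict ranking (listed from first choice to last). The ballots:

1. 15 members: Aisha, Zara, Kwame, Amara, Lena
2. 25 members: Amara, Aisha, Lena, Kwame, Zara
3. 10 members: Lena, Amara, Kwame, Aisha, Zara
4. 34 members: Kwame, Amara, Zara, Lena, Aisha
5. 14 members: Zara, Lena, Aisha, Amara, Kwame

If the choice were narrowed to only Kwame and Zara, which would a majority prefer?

Kwame

Voters preferring Kwame to Zara: 69; preferring Zara to Kwame: 29.
Kwame wins the head-to-head.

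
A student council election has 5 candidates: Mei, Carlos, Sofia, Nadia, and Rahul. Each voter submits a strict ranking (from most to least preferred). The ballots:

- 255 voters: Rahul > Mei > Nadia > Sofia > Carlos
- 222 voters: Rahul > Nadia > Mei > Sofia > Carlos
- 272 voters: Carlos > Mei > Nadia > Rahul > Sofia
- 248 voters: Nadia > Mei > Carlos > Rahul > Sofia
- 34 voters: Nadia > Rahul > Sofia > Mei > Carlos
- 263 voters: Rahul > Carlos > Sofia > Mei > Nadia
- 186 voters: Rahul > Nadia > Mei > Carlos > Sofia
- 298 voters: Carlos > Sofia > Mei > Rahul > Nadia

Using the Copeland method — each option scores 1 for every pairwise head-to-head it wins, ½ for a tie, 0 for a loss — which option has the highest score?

Rahul

Mei: beats Carlos, Sofia, and Nadia; loses to Rahul → score 3.
Carlos: beats Sofia; loses to Mei, Nadia, and Rahul → score 1.
Sofia: loses to Mei, Carlos, Nadia, and Rahul → score 0.
Nadia: beats Carlos and Sofia; loses to Mei and Rahul → score 2.
Rahul: beats Mei, Carlos, Sofia, and Nadia → score 4.
Rahul has the best pairwise record.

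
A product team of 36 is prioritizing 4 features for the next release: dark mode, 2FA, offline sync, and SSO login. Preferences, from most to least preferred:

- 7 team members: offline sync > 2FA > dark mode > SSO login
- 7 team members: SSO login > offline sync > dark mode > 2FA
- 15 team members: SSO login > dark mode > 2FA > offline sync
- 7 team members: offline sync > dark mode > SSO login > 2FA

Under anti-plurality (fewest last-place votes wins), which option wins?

dark mode

Last-place votes: dark mode 0, 2FA 14, offline sync 15, SSO login 7.
dark mode is ranked last by the fewest voters, so dark mode wins.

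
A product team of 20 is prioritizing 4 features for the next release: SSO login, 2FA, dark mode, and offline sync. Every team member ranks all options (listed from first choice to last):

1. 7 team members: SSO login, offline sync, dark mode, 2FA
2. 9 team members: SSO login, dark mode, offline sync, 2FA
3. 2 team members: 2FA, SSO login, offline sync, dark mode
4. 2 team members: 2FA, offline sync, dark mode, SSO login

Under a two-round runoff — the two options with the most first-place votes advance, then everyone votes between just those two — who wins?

SSO login

Round 1 first-place votes: SSO login 16, 2FA 4, dark mode 0, offline sync 0.
SSO login and 2FA advance.
Runoff: SSO login is preferred to 2FA by 16 voters; 2FA by 4.
SSO login wins the runoff.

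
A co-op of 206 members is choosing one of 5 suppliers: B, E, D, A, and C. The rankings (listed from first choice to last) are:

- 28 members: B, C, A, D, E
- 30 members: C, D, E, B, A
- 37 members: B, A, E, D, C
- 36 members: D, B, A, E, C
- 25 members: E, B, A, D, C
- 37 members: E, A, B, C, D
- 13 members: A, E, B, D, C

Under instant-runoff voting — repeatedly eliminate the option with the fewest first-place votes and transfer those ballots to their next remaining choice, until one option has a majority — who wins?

E

Round 1: B 65, E 62, D 36, A 13, C 30. Eliminate A.
Round 2: B 65, E 75, D 36, C 30. Eliminate C.
Round 3: B 65, E 75, D 66. Eliminate B.
Round 4: E 112, D 94. E has a majority.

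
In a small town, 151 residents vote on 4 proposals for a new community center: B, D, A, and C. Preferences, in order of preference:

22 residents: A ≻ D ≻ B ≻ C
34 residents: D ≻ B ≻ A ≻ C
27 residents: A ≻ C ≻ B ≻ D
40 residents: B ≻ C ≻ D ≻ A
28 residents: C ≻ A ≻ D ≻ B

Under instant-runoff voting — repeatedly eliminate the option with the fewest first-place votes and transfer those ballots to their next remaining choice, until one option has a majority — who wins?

Round 1: B 40, D 34, A 49, C 28. Eliminate C.
Round 2: B 40, D 34, A 77. A has a majority.

A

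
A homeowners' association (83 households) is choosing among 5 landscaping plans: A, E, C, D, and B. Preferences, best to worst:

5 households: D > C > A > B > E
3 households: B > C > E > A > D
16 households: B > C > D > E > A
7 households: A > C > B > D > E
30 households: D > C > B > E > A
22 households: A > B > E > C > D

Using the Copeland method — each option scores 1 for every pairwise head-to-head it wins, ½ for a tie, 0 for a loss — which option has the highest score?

C

A: loses to E, C, D, and B → score 0.
E: beats A; loses to C, D, and B → score 1.
C: beats A, E, D, and B → score 4.
D: beats A and E; loses to C and B → score 2.
B: beats A, E, and D; loses to C → score 3.
C has the best pairwise record.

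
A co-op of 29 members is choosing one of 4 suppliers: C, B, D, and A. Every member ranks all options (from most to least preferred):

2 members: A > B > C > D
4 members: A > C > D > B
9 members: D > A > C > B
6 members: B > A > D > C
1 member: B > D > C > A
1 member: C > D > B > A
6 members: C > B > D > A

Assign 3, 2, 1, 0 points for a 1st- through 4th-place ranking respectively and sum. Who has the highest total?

C: 2·1 + 4·2 + 9·1 + 6·0 + 1·1 + 1·3 + 6·3 = 41
B: 2·2 + 4·0 + 9·0 + 6·3 + 1·3 + 1·1 + 6·2 = 38
D: 2·0 + 4·1 + 9·3 + 6·1 + 1·2 + 1·2 + 6·1 = 47
A: 2·3 + 4·3 + 9·2 + 6·2 + 1·0 + 1·0 + 6·0 = 48
A has the highest Borda score (48).

A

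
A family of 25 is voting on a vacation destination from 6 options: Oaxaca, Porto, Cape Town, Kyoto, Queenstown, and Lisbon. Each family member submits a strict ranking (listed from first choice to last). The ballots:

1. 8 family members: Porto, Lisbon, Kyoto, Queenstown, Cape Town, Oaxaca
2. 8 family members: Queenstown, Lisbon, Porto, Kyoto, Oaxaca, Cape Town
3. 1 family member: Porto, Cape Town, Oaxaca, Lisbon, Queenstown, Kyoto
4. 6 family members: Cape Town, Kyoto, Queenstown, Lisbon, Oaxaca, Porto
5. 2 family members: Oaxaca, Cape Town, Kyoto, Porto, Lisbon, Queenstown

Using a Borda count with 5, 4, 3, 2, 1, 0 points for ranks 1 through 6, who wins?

Lisbon

Oaxaca: 8·0 + 8·1 + 1·3 + 6·1 + 2·5 = 27
Porto: 8·5 + 8·3 + 1·5 + 6·0 + 2·2 = 73
Cape Town: 8·1 + 8·0 + 1·4 + 6·5 + 2·4 = 50
Kyoto: 8·3 + 8·2 + 1·0 + 6·4 + 2·3 = 70
Queenstown: 8·2 + 8·5 + 1·1 + 6·3 + 2·0 = 75
Lisbon: 8·4 + 8·4 + 1·2 + 6·2 + 2·1 = 80
Lisbon has the highest Borda score (80).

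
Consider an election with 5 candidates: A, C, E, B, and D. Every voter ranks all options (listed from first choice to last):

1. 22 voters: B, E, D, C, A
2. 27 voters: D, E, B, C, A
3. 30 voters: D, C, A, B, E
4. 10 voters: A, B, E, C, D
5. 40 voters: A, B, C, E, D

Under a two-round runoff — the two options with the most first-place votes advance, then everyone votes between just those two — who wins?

Round 1 first-place votes: A 50, C 0, E 0, B 22, D 57.
D and A advance.
Runoff: D is preferred to A by 79 voters; A by 50.
D wins the runoff.

D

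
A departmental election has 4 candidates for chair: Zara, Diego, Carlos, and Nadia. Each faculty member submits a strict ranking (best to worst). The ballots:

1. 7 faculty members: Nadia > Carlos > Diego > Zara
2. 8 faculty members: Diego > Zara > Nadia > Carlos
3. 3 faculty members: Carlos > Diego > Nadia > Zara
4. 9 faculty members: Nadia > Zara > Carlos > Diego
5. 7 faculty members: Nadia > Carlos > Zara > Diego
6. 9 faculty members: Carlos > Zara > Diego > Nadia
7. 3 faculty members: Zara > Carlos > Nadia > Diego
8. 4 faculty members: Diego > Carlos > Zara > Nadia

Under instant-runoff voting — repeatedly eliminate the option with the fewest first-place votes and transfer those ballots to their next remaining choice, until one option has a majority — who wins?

Round 1: Zara 3, Diego 12, Carlos 12, Nadia 23. Eliminate Zara.
Round 2: Diego 12, Carlos 15, Nadia 23. Eliminate Diego.
Round 3: Carlos 19, Nadia 31. Nadia has a majority.

Nadia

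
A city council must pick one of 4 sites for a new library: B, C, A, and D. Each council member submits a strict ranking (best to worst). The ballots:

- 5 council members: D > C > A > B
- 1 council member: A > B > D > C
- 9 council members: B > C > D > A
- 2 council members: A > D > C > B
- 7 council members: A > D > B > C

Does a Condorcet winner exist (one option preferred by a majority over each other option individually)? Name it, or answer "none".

D vs B: 14–10 for D.
D vs C: 15–9 for D.
D vs A: 14–10 for D.
D beats every other option head-to-head.

D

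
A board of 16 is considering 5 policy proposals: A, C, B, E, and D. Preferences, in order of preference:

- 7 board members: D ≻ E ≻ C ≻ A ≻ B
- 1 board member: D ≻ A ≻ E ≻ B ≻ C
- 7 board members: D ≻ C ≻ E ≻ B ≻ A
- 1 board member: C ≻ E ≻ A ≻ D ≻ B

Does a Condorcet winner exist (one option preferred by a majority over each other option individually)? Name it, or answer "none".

D vs A: 15–1 for D.
D vs C: 15–1 for D.
D vs B: 16–0 for D.
D vs E: 15–1 for D.
D beats every other option head-to-head.

D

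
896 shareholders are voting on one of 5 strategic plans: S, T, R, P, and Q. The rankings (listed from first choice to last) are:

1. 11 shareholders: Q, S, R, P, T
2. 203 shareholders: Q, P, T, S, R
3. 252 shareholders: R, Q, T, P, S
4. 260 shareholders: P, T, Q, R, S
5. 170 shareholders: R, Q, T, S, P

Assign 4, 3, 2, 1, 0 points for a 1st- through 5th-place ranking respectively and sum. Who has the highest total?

Q

S: 11·3 + 203·1 + 252·0 + 260·0 + 170·1 = 406
T: 11·0 + 203·2 + 252·2 + 260·3 + 170·2 = 2030
R: 11·2 + 203·0 + 252·4 + 260·1 + 170·4 = 1970
P: 11·1 + 203·3 + 252·1 + 260·4 + 170·0 = 1912
Q: 11·4 + 203·4 + 252·3 + 260·2 + 170·3 = 2642
Q has the highest Borda score (2642).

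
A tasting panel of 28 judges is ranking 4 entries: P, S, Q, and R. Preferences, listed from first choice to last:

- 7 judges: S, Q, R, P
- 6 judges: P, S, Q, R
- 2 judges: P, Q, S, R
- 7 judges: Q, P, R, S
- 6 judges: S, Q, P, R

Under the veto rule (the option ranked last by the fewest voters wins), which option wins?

Q

Last-place votes: P 7, S 7, Q 0, R 14.
Q is ranked last by the fewest voters, so Q wins.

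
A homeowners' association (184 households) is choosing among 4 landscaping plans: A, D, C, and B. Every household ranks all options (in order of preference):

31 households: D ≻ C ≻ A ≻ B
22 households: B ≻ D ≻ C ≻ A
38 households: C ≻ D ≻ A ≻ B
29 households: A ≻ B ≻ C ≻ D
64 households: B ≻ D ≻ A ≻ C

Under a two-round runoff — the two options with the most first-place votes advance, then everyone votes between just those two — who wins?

B

Round 1 first-place votes: A 29, D 31, C 38, B 86.
B and C advance.
Runoff: B is preferred to C by 115 voters; C by 69.
B wins the runoff.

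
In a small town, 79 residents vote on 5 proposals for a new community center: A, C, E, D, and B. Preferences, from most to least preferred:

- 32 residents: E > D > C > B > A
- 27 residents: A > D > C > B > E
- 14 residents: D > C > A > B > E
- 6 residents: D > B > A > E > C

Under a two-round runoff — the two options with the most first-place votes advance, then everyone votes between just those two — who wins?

A

Round 1 first-place votes: A 27, C 0, E 32, D 20, B 0.
E and A advance.
Runoff: E is preferred to A by 32 voters; A by 47.
A wins the runoff.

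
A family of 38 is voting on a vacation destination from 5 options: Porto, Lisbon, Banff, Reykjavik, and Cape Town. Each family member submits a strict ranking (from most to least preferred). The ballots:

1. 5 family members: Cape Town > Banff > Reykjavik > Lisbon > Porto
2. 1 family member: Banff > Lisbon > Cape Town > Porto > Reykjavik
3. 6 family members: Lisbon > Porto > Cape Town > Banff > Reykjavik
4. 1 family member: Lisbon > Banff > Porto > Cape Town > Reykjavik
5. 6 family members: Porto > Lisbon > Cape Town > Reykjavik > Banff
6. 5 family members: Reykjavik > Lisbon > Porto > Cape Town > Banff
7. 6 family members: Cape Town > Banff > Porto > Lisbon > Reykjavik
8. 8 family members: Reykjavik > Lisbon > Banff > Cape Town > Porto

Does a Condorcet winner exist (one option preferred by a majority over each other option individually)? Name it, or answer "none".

Lisbon

Lisbon vs Porto: 26–12 for Lisbon.
Lisbon vs Banff: 26–12 for Lisbon.
Lisbon vs Reykjavik: 20–18 for Lisbon.
Lisbon vs Cape Town: 27–11 for Lisbon.
Lisbon beats every other option head-to-head.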